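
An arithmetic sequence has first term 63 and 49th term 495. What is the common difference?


d = (aₙ - a₁)/(n-1)
= (495 - 63)/(49-1)
= 432/48 = 9

d = 9


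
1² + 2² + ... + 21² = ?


n = 21
n(n+1)(2n+1)/6 = 21×22×43/6
= 19866/6 = 3311

Σk² = 3311


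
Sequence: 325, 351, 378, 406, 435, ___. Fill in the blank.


Pattern: triangular numbers: n(n+1)/2
Terms: 325, 351, 378, 406, 435
Next term = 465

Next term = 465


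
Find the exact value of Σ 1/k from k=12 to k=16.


Σₖ₌12^16 1/k = 1/12 + 1/13 + 1/14 + 1/15 + 1/16
= 2627/7280
≈ 0.3609

Sum = 2627/7280 ≈ 0.3609


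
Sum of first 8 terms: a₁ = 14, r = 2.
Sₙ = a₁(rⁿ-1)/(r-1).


Sₙ = 14×(2^8 - 1)/(2 - 1)
= 14×(256 - 1)/1
= 14×255/1
= 3570

S_8 = 3570


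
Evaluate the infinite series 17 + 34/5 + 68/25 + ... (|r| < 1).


S∞ = a₁/(1-r) = 17/(1 - 2/5)
= 17/(3/5)
= 85/3

S∞ = 85/3


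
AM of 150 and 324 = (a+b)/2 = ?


AM = (150 + 324)/2 = 474/2 = 237

AM = 237


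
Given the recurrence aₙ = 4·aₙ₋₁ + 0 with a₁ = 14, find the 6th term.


Computing step by step:
a_1 = 14
a_2 = 56
a_3 = 224
a_4 = 896
a_5 = 3584
a_6 = 14336


a_6 = 14336


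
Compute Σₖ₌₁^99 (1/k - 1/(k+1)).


Telescoping: adjacent terms cancel.
= 1/1 - 1/100
= 1 - 1/100 = 99/100

Sum = 99/100


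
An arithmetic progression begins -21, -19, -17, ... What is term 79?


aₙ = a₁ + (n-1)d
= -21 + (79-1)×2
= -21 + 156
= 135

a_79 = 135


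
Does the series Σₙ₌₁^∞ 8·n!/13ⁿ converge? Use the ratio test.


aₙ = 8·n!/13^n
a_{n+1}/aₙ = (n+1)!/13^(n+1) × 13^n/n!  (constant 8 cancels)
= (n+1)/13
L = lim(n→∞) (n+1)/13 = ∞
L > 1 → series DIVERGES

Diverges (ratio test: L = ∞ > 1)


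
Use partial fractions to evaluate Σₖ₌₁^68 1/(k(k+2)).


1/(k(k+2)) = (1/2)·(1/k - 1/(k+2)) (partial fractions)
Telescoping: Σ = (1/2)·(1 + 1/2 - 1/69 - 1/70) = 3553/4830

Sum = 3553/4830


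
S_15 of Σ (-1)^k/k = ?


S = -1 + 1/2 - 1/3 + 1/4 - 1/5 + 1/6 - 1/7 + 1/8 ± ...
= -0.7254
(Full series converges to -ln(2) ≈ -0.6931)

S_15 = -0.7254


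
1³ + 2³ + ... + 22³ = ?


n(n+1)/2 = 22×23/2 = 253
Σk³ = 253² = 64009

Σk³ = 64009


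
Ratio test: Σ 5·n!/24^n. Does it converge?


aₙ = 5·n!/24^n
a_{n+1}/aₙ = (n+1)!/24^(n+1) × 24^n/n!  (constant 5 cancels)
= (n+1)/24
L = lim(n→∞) (n+1)/24 = ∞
L > 1 → series DIVERGES

Diverges (ratio test: L = ∞ > 1)


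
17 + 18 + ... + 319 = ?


Σₖ₌17^319 k = Σₖ₌₁^319 k − Σₖ₌₁^16 k
= 319·320/2 − 16·17/2
= 51040 − 136 = 50904

Σk = 50904


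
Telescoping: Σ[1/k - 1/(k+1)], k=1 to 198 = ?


Telescoping: adjacent terms cancel.
= 1/1 - 1/199
= 1 - 1/199 = 198/199

Sum = 198/199


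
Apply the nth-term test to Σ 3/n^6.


lim(n→∞) 3/n^6 = 0
lim aₙ = 0 → nth-term test is INCONCLUSIVE
(Need other tests; this is actually a convergent p-series with p=6 > 1)

Inconclusive (lim aₙ = 0; need another test)


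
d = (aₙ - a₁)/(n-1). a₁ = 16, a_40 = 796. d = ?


d = (aₙ - a₁)/(n-1)
= (796 - 16)/(40-1)
= 780/39 = 20

d = 20


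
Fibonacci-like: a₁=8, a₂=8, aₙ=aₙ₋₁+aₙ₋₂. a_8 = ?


Computing iteratively: 8, 8, 16, 24, 40, 64, 104, 168
a_8 = 168

a_8 = 168


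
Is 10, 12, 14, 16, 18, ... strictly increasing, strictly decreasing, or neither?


Differences: 2, 2, 2, 2
All differences > 0 → strictly INCREASING

Monotonically increasing


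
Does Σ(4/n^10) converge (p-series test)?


p-series test: Σ c/n^p converges if p > 1, diverges if p ≤ 1 (constant c > 0 doesn't affect convergence).
p = 10
10 > 1 → CONVERGES

Converges (p = 10 > 1)


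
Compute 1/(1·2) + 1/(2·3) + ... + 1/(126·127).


1/(k(k+1)) = 1/k - 1/(k+1) (partial fractions)
Telescoping: Σ = 1 - 1/127 = 126/127

Sum = 126/127


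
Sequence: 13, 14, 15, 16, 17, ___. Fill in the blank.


Pattern: arithmetic (d=1)
Terms: 13, 14, 15, 16, 17
Next term = 18

Next term = 18


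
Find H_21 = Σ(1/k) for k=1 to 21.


H_21 = 1/1 + 1/2 + 1/3 + ... + 1/21
= 18858053/5173168
≈ 3.6454

H_21 = 18858053/5173168 ≈ 3.6454


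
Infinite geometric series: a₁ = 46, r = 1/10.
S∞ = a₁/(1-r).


S∞ = a₁/(1-r) = 46/(1 - 1/10)
= 46/(9/10)
= 460/9

S∞ = 460/9


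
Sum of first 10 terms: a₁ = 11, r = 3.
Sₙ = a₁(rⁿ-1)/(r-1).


Sₙ = 11×(3^10 - 1)/(3 - 1)
= 11×(59049 - 1)/2
= 11×59048/2
= 324764

S_10 = 324764


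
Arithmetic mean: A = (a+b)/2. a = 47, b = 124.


AM = (47 + 124)/2 = 171/2 = 85.5

AM = 85.5


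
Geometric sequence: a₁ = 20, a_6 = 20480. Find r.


r^(n-1) = aₙ/a₁
r^5 = 20480/20 = 1024
r = 1024^(1/5)
= 4

r = 4


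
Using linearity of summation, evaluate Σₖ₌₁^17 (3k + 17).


Σ(3k+17) = 3·Σk + 17·n
= 3·153 + 17·17
= 459 + 289 = 748

Σ = 748


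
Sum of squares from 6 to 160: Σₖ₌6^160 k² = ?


Σₖ₌6^160 k² = Σₖ₌₁^160 k² − Σₖ₌₁^5 k²
= 160·161·321/6 − 5·6·11/6
= 1378160 − 55 = 1378105

Σk² = 1378105


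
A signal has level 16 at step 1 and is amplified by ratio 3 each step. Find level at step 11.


aₙ = a₁·r^(n-1)
= 16×3^10
= 16×59049
= 944784

a_11 = 944784


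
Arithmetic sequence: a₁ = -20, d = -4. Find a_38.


aₙ = a₁ + (n-1)d
= -20 + (38-1)×-4
= -20 - 148
= -168

a_38 = -168


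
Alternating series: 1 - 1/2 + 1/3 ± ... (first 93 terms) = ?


S = 1 - 1/2 + 1/3 - 1/4 + 1/5 - 1/6 + 1/7 - 1/8 ± ...
= 0.6985
(Full series converges to +ln(2) ≈ +0.6931)

S_93 = 0.6985


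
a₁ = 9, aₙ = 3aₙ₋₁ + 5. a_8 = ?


Computing step by step:
a_1 = 9
a_2 = 32
a_3 = 101
a_4 = 308
a_5 = 929
a_6 = 2792
a_7 = 8381
a_8 = 25148


a_8 = 25148


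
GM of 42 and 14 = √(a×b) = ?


GM = √(42×14) = √588 = 24.2487

GM = 24.2487


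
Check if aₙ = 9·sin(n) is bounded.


For all n, -1 ≤ sin(n) ≤ 1, so -9 ≤ 9·sin(n) ≤ 9
Lower bound: -9, Upper bound: 9
The sequence IS bounded

Bounded (-9 ≤ aₙ ≤ 9)


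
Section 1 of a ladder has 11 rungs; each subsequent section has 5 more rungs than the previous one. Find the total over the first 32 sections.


aₙ = 11 + (32-1)×5 = 166
Sₙ = n(a₁+aₙ)/2 = 32×(11+166)/2
= 32×177/2 = 2832

S_32 = 2832


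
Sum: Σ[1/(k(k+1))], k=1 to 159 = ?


1/(k(k+1)) = 1/k - 1/(k+1) (partial fractions)
Telescoping: Σ = 1 - 1/160 = 159/160

Sum = 159/160


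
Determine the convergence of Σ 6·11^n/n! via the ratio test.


aₙ = 6·11^n/n!
a_{n+1}/aₙ = 11^(n+1)/(n+1)! × n!/11^n  (constant 6 cancels)
= 11/(n+1)
L = lim(n→∞) 11/(n+1) = 0
L < 1 → series CONVERGES

Converges (ratio test: L = 0 < 1)


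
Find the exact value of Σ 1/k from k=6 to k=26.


Σₖ₌6^26 1/k = 1/6 + 1/7 + 1/8 + ... + 1/26
= 14019926807/8923714800
≈ 1.5711

Sum = 14019926807/8923714800 ≈ 1.5711


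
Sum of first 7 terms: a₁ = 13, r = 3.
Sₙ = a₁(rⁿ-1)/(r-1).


Sₙ = 13×(3^7 - 1)/(3 - 1)
= 13×(2187 - 1)/2
= 13×2186/2
= 14209

S_7 = 14209


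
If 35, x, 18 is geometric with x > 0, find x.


GM = √(35×18) = √630 = 25.0998

GM = 25.0998


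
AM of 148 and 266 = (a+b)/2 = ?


AM = (148 + 266)/2 = 414/2 = 207

AM = 207


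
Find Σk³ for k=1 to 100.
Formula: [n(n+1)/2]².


n(n+1)/2 = 100×101/2 = 5050
Σk³ = 5050² = 25502500

Σk³ = 25502500


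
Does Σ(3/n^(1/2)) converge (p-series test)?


p-series test: Σ c/n^p converges if p > 1, diverges if p ≤ 1 (constant c > 0 doesn't affect convergence).
p = 1/2
1/2 ≤ 1 → DIVERGES

Diverges (p = 1/2 ≤ 1)


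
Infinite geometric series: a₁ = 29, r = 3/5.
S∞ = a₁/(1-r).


S∞ = a₁/(1-r) = 29/(1 - 3/5)
= 29/(2/5)
= 145/2

S∞ = 145/2


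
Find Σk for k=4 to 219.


Σₖ₌4^219 k = Σₖ₌₁^219 k − Σₖ₌₁^3 k
= 219·220/2 − 3·4/2
= 24090 − 6 = 24084

Σk = 24084


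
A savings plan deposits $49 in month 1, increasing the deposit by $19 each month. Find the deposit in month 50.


aₙ = a₁ + (n-1)d
= 49 + (50-1)×19
= 49 + 931
= 980

a_50 = 980


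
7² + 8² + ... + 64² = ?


Σₖ₌7^64 k² = Σₖ₌₁^64 k² − Σₖ₌₁^6 k²
= 64·65·129/6 − 6·7·13/6
= 89440 − 91 = 89349

Σk² = 89349


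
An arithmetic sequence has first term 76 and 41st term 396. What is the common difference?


d = (aₙ - a₁)/(n-1)
= (396 - 76)/(41-1)
= 320/40 = 8

d = 8


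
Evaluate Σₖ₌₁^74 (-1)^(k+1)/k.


S = 1 - 1/2 + 1/3 - 1/4 + 1/5 - 1/6 + 1/7 - 1/8 ± ...
= 0.6864
(Full series converges to +ln(2) ≈ +0.6931)

S_74 = 0.6864


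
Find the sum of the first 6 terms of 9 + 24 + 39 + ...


aₙ = 9 + (6-1)×15 = 84
Sₙ = n(a₁+aₙ)/2 = 6×(9+84)/2
= 6×93/2 = 279

S_6 = 279


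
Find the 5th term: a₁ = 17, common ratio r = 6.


aₙ = a₁·r^(n-1)
= 17×6^4
= 17×1296
= 22032

a_5 = 22032


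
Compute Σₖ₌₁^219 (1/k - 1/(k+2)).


Telescoping with gap 2: two head and two tail terms survive.
= (1 + 1/2) - (1/220 + 1/221)
= 3/2 - 1/220 - 1/221 = 72489/48620

Sum = 72489/48620


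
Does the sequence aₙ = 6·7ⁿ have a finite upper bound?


aₙ = 6·7ⁿ → as n→∞, aₙ→∞ (since base 7 > 1)
No finite upper bound exists
The sequence is UNBOUNDED

Unbounded (aₙ → ∞ as n → ∞)


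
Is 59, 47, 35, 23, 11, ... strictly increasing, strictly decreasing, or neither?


Differences: -12, -12, -12, -12
All differences < 0 → strictly DECREASING

Monotonically decreasing


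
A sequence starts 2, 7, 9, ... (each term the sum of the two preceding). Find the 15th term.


Computing iteratively: 2, 7, 9, 16, 25, 41, 66, 107, 173, 280, 453, 733, ...
a_15 = 3105

a_15 = 3105


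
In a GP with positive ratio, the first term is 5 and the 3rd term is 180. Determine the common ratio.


r^(n-1) = aₙ/a₁
r^2 = 180/5 = 36
r = 36^(1/2)
= ±6; taking r > 0 gives r = 6

r = 6


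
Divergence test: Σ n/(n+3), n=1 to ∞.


lim(n→∞) n/(n+3) = 1/1 = 1  (divide numerator and denominator by n)
lim aₙ = 1 ≠ 0 → series DIVERGES

Diverges (lim aₙ = 1 ≠ 0)


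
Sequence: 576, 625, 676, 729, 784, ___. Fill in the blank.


Pattern: perfect squares: n²
Terms: 576, 625, 676, 729, 784
Next term = 841

Next term = 841


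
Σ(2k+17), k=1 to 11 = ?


Σ(2k+17) = 2·Σk + 17·n
= 2·66 + 17·11
= 132 + 187 = 319

Σ = 319


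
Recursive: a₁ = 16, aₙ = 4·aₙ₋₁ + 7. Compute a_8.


Computing step by step:
a_1 = 16
a_2 = 71
a_3 = 291
a_4 = 1171
a_5 = 4691
a_6 = 18771
a_7 = 75091
a_8 = 300371


a_8 = 300371


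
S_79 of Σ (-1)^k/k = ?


S = -1 + 1/2 - 1/3 + 1/4 - 1/5 + 1/6 - 1/7 + 1/8 ± ...
= -0.6994
(Full series converges to -ln(2) ≈ -0.6931)

S_79 = -0.6994


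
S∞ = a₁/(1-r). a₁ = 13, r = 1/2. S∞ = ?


S∞ = a₁/(1-r) = 13/(1 - 1/2)
= 13/(1/2)
= 26

S∞ = 26


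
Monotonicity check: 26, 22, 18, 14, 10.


Differences: -4, -4, -4, -4
All differences < 0 → strictly DECREASING

Monotonically decreasing


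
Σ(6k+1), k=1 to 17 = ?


Σ(6k+1) = 6·Σk + 1·n
= 6·153 + 1·17
= 918 + 17 = 935

Σ = 935


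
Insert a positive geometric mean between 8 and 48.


GM = √(8×48) = √384 = 19.5959

GM = 19.5959


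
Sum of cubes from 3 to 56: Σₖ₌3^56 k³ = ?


Σₖ₌3^56 k³ = [56·57/2]² − [2·3/2]²
= 2547216 − 9 = 2547207

Σk³ = 2547207


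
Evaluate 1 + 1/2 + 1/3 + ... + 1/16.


H_16 = 1/1 + 1/2 + 1/3 + ... + 1/16
= 2436559/720720
≈ 3.3807

H_16 = 2436559/720720 ≈ 3.3807


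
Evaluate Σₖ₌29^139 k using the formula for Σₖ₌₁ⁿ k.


Σₖ₌29^139 k = Σₖ₌₁^139 k − Σₖ₌₁^28 k
= 139·140/2 − 28·29/2
= 9730 − 406 = 9324

Σk = 9324


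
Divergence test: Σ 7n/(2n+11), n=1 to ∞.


lim(n→∞) 7n/(2n+11) = 7/2 = 7/2  (divide numerator and denominator by n)
lim aₙ = 7/2 ≠ 0 → series DIVERGES

Diverges (lim aₙ = 7/2 ≠ 0)


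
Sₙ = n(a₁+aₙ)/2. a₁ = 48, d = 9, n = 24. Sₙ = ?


aₙ = 48 + (24-1)×9 = 255
Sₙ = n(a₁+aₙ)/2 = 24×(48+255)/2
= 24×303/2 = 3636

S_24 = 3636


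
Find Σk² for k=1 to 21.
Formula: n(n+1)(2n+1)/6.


n = 21
n(n+1)(2n+1)/6 = 21×22×43/6
= 19866/6 = 3311

Σk² = 3311


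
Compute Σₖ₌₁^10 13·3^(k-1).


Sₙ = 13×(3^10 - 1)/(3 - 1)
= 13×(59049 - 1)/2
= 13×59048/2
= 383812

S_10 = 383812


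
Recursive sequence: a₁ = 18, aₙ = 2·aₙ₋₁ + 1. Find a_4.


Computing step by step:
a_1 = 18
a_2 = 37
a_3 = 75
a_4 = 151


a_4 = 151


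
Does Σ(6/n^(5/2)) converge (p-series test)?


p-series test: Σ c/n^p converges if p > 1, diverges if p ≤ 1 (constant c > 0 doesn't affect convergence).
p = 5/2
5/2 > 1 → CONVERGES

Converges (p = 5/2 > 1)


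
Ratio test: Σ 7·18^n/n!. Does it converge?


aₙ = 7·18^n/n!
a_{n+1}/aₙ = 18^(n+1)/(n+1)! × n!/18^n  (constant 7 cancels)
= 18/(n+1)
L = lim(n→∞) 18/(n+1) = 0
L < 1 → series CONVERGES

Converges (ratio test: L = 0 < 1)


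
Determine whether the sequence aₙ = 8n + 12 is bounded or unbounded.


aₙ = 8n + 12 → as n→∞, aₙ→∞
No finite upper bound exists
The sequence is UNBOUNDED

Unbounded (aₙ → ∞ as n → ∞)


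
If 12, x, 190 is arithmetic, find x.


AM = (12 + 190)/2 = 202/2 = 101

AM = 101


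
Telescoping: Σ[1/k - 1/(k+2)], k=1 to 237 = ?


Telescoping with gap 2: two head and two tail terms survive.
= (1 + 1/2) - (1/238 + 1/239)
= 3/2 - 1/238 - 1/239 = 42423/28441

Sum = 42423/28441


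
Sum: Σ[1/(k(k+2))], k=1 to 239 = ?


1/(k(k+2)) = (1/2)·(1/k - 1/(k+2)) (partial fractions)
Telescoping: Σ = (1/2)·(1 + 1/2 - 1/240 - 1/241) = 86279/115680

Sum = 86279/115680


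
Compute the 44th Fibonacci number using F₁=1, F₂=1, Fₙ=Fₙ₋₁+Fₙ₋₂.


Fibonacci sequence: 1, 1, 2, 3, 5, 8, 13, 21, 34, 55, 89, ...
F(44) = 701408733

F(44) = 701408733


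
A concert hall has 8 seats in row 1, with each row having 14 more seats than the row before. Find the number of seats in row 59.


aₙ = a₁ + (n-1)d
= 8 + (59-1)×14
= 8 + 812
= 820

a_59 = 820


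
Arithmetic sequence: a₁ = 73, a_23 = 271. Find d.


d = (aₙ - a₁)/(n-1)
= (271 - 73)/(23-1)
= 198/22 = 9

d = 9


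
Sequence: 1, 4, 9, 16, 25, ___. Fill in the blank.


Pattern: perfect squares: n²
Terms: 1, 4, 9, 16, 25
Next term = 36

Next term = 36


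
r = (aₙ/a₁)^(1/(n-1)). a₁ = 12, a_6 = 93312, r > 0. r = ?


r^(n-1) = aₙ/a₁
r^5 = 93312/12 = 7776
r = 7776^(1/5)
= 6

r = 6


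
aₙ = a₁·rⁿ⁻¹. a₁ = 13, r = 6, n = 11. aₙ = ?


aₙ = a₁·r^(n-1)
= 13×6^10
= 13×60466176
= 786060288

a_11 = 786060288


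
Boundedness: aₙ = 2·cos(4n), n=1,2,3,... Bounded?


For all n, -1 ≤ cos(4n) ≤ 1, so -2 ≤ 2·cos(4n) ≤ 2
Lower bound: -2, Upper bound: 2
The sequence IS bounded

Bounded (-2 ≤ aₙ ≤ 2)


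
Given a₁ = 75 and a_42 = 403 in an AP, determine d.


d = (aₙ - a₁)/(n-1)
= (403 - 75)/(42-1)
= 328/41 = 8

d = 8


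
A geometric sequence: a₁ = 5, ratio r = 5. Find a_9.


aₙ = a₁·r^(n-1)
= 5×5^8
= 5×390625
= 1953125

a_9 = 1953125


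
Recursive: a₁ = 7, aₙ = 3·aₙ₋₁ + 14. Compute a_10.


Computing step by step:
a_1 = 7
a_2 = 35
a_3 = 119
a_4 = 371
a_5 = 1127
a_6 = 3395
a_7 = 10199
a_8 = 30611
a_9 = 91847
a_10 = 275555


a_10 = 275555


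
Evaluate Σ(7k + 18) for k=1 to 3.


Σ(7k+18) = 7·Σk + 18·n
= 7·6 + 18·3
= 42 + 54 = 96

Σ = 96


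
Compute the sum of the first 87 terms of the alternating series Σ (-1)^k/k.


S = -1 + 1/2 - 1/3 + 1/4 - 1/5 + 1/6 - 1/7 + 1/8 ± ...
= -0.6989
(Full series converges to -ln(2) ≈ -0.6931)

S_87 = -0.6989


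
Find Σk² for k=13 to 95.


Σₖ₌13^95 k² = Σₖ₌₁^95 k² − Σₖ₌₁^12 k²
= 95·96·191/6 − 12·13·25/6
= 290320 − 650 = 289670

Σk² = 289670


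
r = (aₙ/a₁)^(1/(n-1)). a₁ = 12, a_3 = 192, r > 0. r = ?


r^(n-1) = aₙ/a₁
r^2 = 192/12 = 16
r = 16^(1/2)
= ±4; taking r > 0 gives r = 4

r = 4


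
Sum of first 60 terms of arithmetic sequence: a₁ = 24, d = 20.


aₙ = 24 + (60-1)×20 = 1204
Sₙ = n(a₁+aₙ)/2 = 60×(24+1204)/2
= 60×1228/2 = 36840

S_60 = 36840


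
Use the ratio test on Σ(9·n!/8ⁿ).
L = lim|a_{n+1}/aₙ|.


aₙ = 9·n!/8^n
a_{n+1}/aₙ = (n+1)!/8^(n+1) × 8^n/n!  (constant 9 cancels)
= (n+1)/8
L = lim(n→∞) (n+1)/8 = ∞
L > 1 → series DIVERGES

Diverges (ratio test: L = ∞ > 1)


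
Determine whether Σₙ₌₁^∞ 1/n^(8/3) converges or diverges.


p-series test: Σ c/n^p converges if p > 1, diverges if p ≤ 1 (constant c > 0 doesn't affect convergence).
p = 8/3
8/3 > 1 → CONVERGES

Converges (p = 8/3 > 1)


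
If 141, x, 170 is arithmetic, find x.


AM = (141 + 170)/2 = 311/2 = 155.5

AM = 155.5


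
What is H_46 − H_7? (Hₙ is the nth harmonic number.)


Σₖ₌8^46 1/k = 1/8 + 1/9 + 1/10 + ... + 1/46
= 17179728443100968869/9419588158802421600
≈ 1.8238

Sum = 17179728443100968869/9419588158802421600 ≈ 1.8238


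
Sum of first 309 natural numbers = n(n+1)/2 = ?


n(n+1)/2 = 309×310/2 = 95790/2 = 47895

Σk = 47895


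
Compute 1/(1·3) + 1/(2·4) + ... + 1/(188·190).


1/(k(k+2)) = (1/2)·(1/k - 1/(k+2)) (partial fractions)
Telescoping: Σ = (1/2)·(1 + 1/2 - 1/189 - 1/190) = 26743/35910

Sum = 26743/35910


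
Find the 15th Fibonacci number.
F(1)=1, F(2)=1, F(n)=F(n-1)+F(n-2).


Fibonacci sequence: 1, 1, 2, 3, 5, 8, 13, 21, 34, 55, 89, ...
F(15) = 610

F(15) = 610


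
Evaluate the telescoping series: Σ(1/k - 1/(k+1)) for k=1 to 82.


Telescoping: adjacent terms cancel.
= 1/1 - 1/83
= 1 - 1/83 = 82/83

Sum = 82/83


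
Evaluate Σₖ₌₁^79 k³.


n(n+1)/2 = 79×80/2 = 3160
Σk³ = 3160² = 9985600

Σk³ = 9985600


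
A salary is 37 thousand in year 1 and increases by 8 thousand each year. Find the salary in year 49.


aₙ = a₁ + (n-1)d
= 37 + (49-1)×8
= 37 + 384
= 421

a_49 = 421


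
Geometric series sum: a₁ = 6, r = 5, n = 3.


Sₙ = 6×(5^3 - 1)/(5 - 1)
= 6×(125 - 1)/4
= 6×124/4
= 186

S_3 = 186


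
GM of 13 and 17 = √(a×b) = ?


GM = √(13×17) = √221 = 14.8661

GM = 14.8661


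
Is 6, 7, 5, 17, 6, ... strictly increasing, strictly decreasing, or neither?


Differences: 1, -2, 12, -11
Difference at position 1 is +1 (> 0) but position 2 is -2 (< 0) — sequence both rises and falls
→ NOT monotonic

Not monotonic


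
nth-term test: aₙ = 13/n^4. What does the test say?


lim(n→∞) 13/n^4 = 0
lim aₙ = 0 → nth-term test is INCONCLUSIVE
(Need other tests; this is actually a convergent p-series with p=4 > 1)

Inconclusive (lim aₙ = 0; need another test)


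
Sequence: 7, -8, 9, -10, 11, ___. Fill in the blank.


Pattern: alternating sign, magnitude arithmetic (d=1)
Terms: 7, -8, 9, -10, 11
Next term = -12

Next term = -12


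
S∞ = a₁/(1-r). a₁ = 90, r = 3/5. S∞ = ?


S∞ = a₁/(1-r) = 90/(1 - 3/5)
= 90/(2/5)
= 225

S∞ = 225


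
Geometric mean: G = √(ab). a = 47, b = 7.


GM = √(47×7) = √329 = 18.1384

GM = 18.1384


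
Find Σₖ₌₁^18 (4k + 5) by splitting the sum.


Σ(4k+5) = 4·Σk + 5·n
= 4·171 + 5·18
= 684 + 90 = 774

Σ = 774


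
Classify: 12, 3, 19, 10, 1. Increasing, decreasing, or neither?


Differences: -9, 16, -9, -9
Difference at position 2 is +16 (> 0) but position 1 is -9 (< 0) — sequence both rises and falls
→ NOT monotonic

Not monotonic


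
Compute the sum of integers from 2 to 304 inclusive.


Σₖ₌2^304 k = Σₖ₌₁^304 k − Σₖ₌₁^1 k
= 304·305/2 − 1·2/2
= 46360 − 1 = 46359

Σk = 46359


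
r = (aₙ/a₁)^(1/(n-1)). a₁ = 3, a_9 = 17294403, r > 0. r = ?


r^(n-1) = aₙ/a₁
r^8 = 17294403/3 = 5764801
r = 5764801^(1/8)
= ±7; taking r > 0 gives r = 7

r = 7


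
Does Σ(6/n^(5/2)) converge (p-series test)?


p-series test: Σ c/n^p converges if p > 1, diverges if p ≤ 1 (constant c > 0 doesn't affect convergence).
p = 5/2
5/2 > 1 → CONVERGES

Converges (p = 5/2 > 1)


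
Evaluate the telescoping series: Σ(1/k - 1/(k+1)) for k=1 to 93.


Telescoping: adjacent terms cancel.
= 1/1 - 1/94
= 1 - 1/94 = 93/94

Sum = 93/94


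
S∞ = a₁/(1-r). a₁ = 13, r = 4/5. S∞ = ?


S∞ = a₁/(1-r) = 13/(1 - 4/5)
= 13/(1/5)
= 65

S∞ = 65


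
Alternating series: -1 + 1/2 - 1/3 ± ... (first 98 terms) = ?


S = -1 + 1/2 - 1/3 + 1/4 - 1/5 + 1/6 - 1/7 + 1/8 ± ...
= -0.6881
(Full series converges to -ln(2) ≈ -0.6931)

S_98 = -0.6881


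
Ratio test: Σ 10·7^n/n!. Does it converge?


aₙ = 10·7^n/n!
a_{n+1}/aₙ = 7^(n+1)/(n+1)! × n!/7^n  (constant 10 cancels)
= 7/(n+1)
L = lim(n→∞) 7/(n+1) = 0
L < 1 → series CONVERGES

Converges (ratio test: L = 0 < 1)


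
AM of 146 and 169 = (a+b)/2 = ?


AM = (146 + 169)/2 = 315/2 = 157.5

AM = 157.5


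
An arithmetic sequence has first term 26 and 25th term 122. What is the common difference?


d = (aₙ - a₁)/(n-1)
= (122 - 26)/(25-1)
= 96/24 = 4

d = 4


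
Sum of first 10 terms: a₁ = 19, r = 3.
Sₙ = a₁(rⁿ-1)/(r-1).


Sₙ = 19×(3^10 - 1)/(3 - 1)
= 19×(59049 - 1)/2
= 19×59048/2
= 560956

S_10 = 560956


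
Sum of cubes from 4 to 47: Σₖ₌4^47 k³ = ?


Σₖ₌4^47 k³ = [47·48/2]² − [3·4/2]²
= 1272384 − 36 = 1272348

Σk³ = 1272348


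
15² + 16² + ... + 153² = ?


Σₖ₌15^153 k² = Σₖ₌₁^153 k² − Σₖ₌₁^14 k²
= 153·154·307/6 − 14·15·29/6
= 1205589 − 1015 = 1204574

Σk² = 1204574


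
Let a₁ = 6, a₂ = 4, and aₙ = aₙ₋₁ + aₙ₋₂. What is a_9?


Computing iteratively: 6, 4, 10, 14, 24, 38, 62, 100, 162
a_9 = 162

a_9 = 162


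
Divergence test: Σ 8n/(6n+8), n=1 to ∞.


lim(n→∞) 8n/(6n+8) = 8/6 = 4/3  (divide numerator and denominator by n)
lim aₙ = 4/3 ≠ 0 → series DIVERGES

Diverges (lim aₙ = 4/3 ≠ 0)


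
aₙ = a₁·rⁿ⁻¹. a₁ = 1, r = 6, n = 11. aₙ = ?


aₙ = a₁·r^(n-1)
= 1×6^10
= 1×60466176
= 60466176

a_11 = 60466176


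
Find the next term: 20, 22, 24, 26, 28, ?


Pattern: arithmetic (d=2)
Terms: 20, 22, 24, 26, 28
Next term = 30

Next term = 30


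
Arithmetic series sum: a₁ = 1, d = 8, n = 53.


aₙ = 1 + (53-1)×8 = 417
Sₙ = n(a₁+aₙ)/2 = 53×(1+417)/2
= 53×418/2 = 11077

S_53 = 11077


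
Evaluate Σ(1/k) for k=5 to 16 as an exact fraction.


Σₖ₌5^16 1/k = 1/5 + 1/6 + 1/7 + ... + 1/16
= 935059/720720
≈ 1.2974

Sum = 935059/720720 ≈ 1.2974


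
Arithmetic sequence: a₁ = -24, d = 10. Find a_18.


aₙ = a₁ + (n-1)d
= -24 + (18-1)×10
= -24 + 170
= 146

a_18 = 146


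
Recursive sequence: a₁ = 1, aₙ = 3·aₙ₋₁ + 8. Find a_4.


Computing step by step:
a_1 = 1
a_2 = 11
a_3 = 41
a_4 = 131


a_4 = 131


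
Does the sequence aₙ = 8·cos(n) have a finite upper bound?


For all n, -1 ≤ cos(n) ≤ 1, so -8 ≤ 8·cos(n) ≤ 8
Lower bound: -8, Upper bound: 8
The sequence IS bounded

Bounded (-8 ≤ aₙ ≤ 8)


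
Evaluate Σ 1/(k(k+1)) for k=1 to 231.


1/(k(k+1)) = 1/k - 1/(k+1) (partial fractions)
Telescoping: Σ = 1 - 1/232 = 231/232

Sum = 231/232


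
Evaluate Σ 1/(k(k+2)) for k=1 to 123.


1/(k(k+2)) = (1/2)·(1/k - 1/(k+2)) (partial fractions)
Telescoping: Σ = (1/2)·(1 + 1/2 - 1/124 - 1/125) = 23001/31000

Sum = 23001/31000


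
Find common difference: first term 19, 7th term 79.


d = (aₙ - a₁)/(n-1)
= (79 - 19)/(7-1)
= 60/6 = 10

d = 10


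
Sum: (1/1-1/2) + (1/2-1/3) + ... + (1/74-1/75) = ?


Telescoping: adjacent terms cancel.
= 1/1 - 1/75
= 1 - 1/75 = 74/75

Sum = 74/75


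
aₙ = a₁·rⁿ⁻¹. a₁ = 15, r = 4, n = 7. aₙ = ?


aₙ = a₁·r^(n-1)
= 15×4^6
= 15×4096
= 61440

a_7 = 61440


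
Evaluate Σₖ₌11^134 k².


Σₖ₌11^134 k² = Σₖ₌₁^134 k² − Σₖ₌₁^10 k²
= 134·135·269/6 − 10·11·21/6
= 811035 − 385 = 810650

Σk² = 810650


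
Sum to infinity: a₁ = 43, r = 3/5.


S∞ = a₁/(1-r) = 43/(1 - 3/5)
= 43/(2/5)
= 215/2

S∞ = 215/2


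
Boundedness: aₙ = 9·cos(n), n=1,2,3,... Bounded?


For all n, -1 ≤ cos(n) ≤ 1, so -9 ≤ 9·cos(n) ≤ 9
Lower bound: -9, Upper bound: 9
The sequence IS bounded

Bounded (-9 ≤ aₙ ≤ 9)


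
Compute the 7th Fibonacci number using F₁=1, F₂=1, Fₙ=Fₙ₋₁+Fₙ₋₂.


Fibonacci sequence: 1, 1, 2, 3, 5, 8, 13
F(7) = 13

F(7) = 13


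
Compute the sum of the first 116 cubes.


n(n+1)/2 = 116×117/2 = 6786
Σk³ = 6786² = 46049796

Σk³ = 46049796


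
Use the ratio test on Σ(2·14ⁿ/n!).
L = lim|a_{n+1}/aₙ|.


aₙ = 2·14^n/n!
a_{n+1}/aₙ = 14^(n+1)/(n+1)! × n!/14^n  (constant 2 cancels)
= 14/(n+1)
L = lim(n→∞) 14/(n+1) = 0
L < 1 → series CONVERGES

Converges (ratio test: L = 0 < 1)


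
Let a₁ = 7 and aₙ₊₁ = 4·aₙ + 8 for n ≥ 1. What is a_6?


Computing step by step:
a_1 = 7
a_2 = 36
a_3 = 152
a_4 = 616
a_5 = 2472
a_6 = 9896


a_6 = 9896


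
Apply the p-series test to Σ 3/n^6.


p-series test: Σ c/n^p converges if p > 1, diverges if p ≤ 1 (constant c > 0 doesn't affect convergence).
p = 6
6 > 1 → CONVERGES

Converges (p = 6 > 1)


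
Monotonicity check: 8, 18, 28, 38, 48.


Differences: 10, 10, 10, 10
All differences > 0 → strictly INCREASING

Monotonically increasing


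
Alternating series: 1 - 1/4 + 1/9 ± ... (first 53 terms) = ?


S = 1 - 1/4 + 1/9 - 1/16 + 1/25 - 1/36 + 1/49 - 1/64 ± ...
= 0.8226
(Full series converges to +π²/12 ≈ +0.8225)

S_53 = 0.8226


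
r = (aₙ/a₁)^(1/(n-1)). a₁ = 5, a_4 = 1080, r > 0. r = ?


r^(n-1) = aₙ/a₁
r^3 = 1080/5 = 216
r = 216^(1/3)
= 6

r = 6


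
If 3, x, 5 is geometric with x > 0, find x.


GM = √(3×5) = √15 = 3.873

GM = 3.873


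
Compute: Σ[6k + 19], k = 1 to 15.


Σ(6k+19) = 6·Σk + 19·n
= 6·120 + 19·15
= 720 + 285 = 1005

Σ = 1005


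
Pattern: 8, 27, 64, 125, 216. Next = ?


Pattern: perfect cubes: n³
Terms: 8, 27, 64, 125, 216
Next term = 343

Next term = 343


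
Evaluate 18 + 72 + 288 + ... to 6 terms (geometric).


Sₙ = 18×(4^6 - 1)/(4 - 1)
= 18×(4096 - 1)/3
= 18×4095/3
= 24570

S_6 = 24570


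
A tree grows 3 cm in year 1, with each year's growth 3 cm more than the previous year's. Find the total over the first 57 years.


aₙ = 3 + (57-1)×3 = 171
Sₙ = n(a₁+aₙ)/2 = 57×(3+171)/2
= 57×174/2 = 4959

S_57 = 4959


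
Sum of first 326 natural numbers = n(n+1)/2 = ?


n(n+1)/2 = 326×327/2 = 106602/2 = 53301

Σk = 53301


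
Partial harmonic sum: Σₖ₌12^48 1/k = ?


Σₖ₌12^48 1/k = 1/12 + 1/13 + 1/14 + ... + 1/48
= 637039513112986425173/442720643463713815200
≈ 1.4389

Sum = 637039513112986425173/442720643463713815200 ≈ 1.4389


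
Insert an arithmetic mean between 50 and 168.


AM = (50 + 168)/2 = 218/2 = 109

AM = 109


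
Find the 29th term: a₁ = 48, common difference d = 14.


aₙ = a₁ + (n-1)d
= 48 + (29-1)×14
= 48 + 392
= 440

a_29 = 440


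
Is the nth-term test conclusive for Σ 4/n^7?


lim(n→∞) 4/n^7 = 0
lim aₙ = 0 → nth-term test is INCONCLUSIVE
(Need other tests; this is actually a convergent p-series with p=7 > 1)

Inconclusive (lim aₙ = 0; need another test)


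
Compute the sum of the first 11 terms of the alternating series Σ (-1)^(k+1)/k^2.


S = 1 - 1/4 + 1/9 - 1/16 + 1/25 - 1/36 + 1/49 - 1/64 ± ...
= 0.8262
(Full series converges to +π²/12 ≈ +0.8225)

S_11 = 0.8262


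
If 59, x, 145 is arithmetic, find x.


AM = (59 + 145)/2 = 204/2 = 102

AM = 102


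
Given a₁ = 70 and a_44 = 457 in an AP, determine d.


d = (aₙ - a₁)/(n-1)
= (457 - 70)/(44-1)
= 387/43 = 9

d = 9


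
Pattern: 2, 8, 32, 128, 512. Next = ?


Pattern: geometric (r=4)
Terms: 2, 8, 32, 128, 512
Next term = 2048

Next term = 2048


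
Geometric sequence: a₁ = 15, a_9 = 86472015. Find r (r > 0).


r^(n-1) = aₙ/a₁
r^8 = 86472015/15 = 5764801
r = 5764801^(1/8)
= ±7; taking r > 0 gives r = 7

r = 7


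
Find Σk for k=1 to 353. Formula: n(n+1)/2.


n(n+1)/2 = 353×354/2 = 124962/2 = 62481

Σk = 62481


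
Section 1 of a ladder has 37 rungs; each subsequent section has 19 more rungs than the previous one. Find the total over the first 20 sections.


aₙ = 37 + (20-1)×19 = 398
Sₙ = n(a₁+aₙ)/2 = 20×(37+398)/2
= 20×435/2 = 4350

S_20 = 4350


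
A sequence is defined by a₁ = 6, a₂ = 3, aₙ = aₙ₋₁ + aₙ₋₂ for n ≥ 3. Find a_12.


Computing iteratively: 6, 3, 9, 12, 21, 33, 54, 87, 141, 228, 369, 597
a_12 = 597

a_12 = 597


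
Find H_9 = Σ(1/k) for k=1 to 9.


H_9 = 1/1 + 1/2 + 1/3 + 1/4 + 1/5 + 1/6 + 1/7 + 1/8 + 1/9
= 7129/2520
≈ 2.829

H_9 = 7129/2520 ≈ 2.829


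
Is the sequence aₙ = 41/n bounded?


a₁ = 41, a₂ = 41/2, a₃ = 41/3, ...
0 < aₙ ≤ 41 for all n ≥ 1
Lower bound: 0, Upper bound: 41
The sequence IS bounded

Bounded (0 < aₙ ≤ 41)


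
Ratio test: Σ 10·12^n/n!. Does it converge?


aₙ = 10·12^n/n!
a_{n+1}/aₙ = 12^(n+1)/(n+1)! × n!/12^n  (constant 10 cancels)
= 12/(n+1)
L = lim(n→∞) 12/(n+1) = 0
L < 1 → series CONVERGES

Converges (ratio test: L = 0 < 1)


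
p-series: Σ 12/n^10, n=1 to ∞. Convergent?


p-series test: Σ c/n^p converges if p > 1, diverges if p ≤ 1 (constant c > 0 doesn't affect convergence).
p = 10
10 > 1 → CONVERGES

Converges (p = 10 > 1)


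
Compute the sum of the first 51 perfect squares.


n = 51
n(n+1)(2n+1)/6 = 51×52×103/6
= 273156/6 = 45526

Σk² = 45526


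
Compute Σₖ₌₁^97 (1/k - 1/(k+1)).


Telescoping: adjacent terms cancel.
= 1/1 - 1/98
= 1 - 1/98 = 97/98

Sum = 97/98


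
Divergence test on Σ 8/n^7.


lim(n→∞) 8/n^7 = 0
lim aₙ = 0 → nth-term test is INCONCLUSIVE
(Need other tests; this is actually a convergent p-series with p=7 > 1)

Inconclusive (lim aₙ = 0; need another test)


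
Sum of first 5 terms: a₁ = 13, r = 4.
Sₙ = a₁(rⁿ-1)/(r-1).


Sₙ = 13×(4^5 - 1)/(4 - 1)
= 13×(1024 - 1)/3
= 13×1023/3
= 4433

S_5 = 4433


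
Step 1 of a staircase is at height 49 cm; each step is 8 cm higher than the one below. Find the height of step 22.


aₙ = a₁ + (n-1)d
= 49 + (22-1)×8
= 49 + 168
= 217

a_22 = 217


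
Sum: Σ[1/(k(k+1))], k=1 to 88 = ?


1/(k(k+1)) = 1/k - 1/(k+1) (partial fractions)
Telescoping: Σ = 1 - 1/89 = 88/89

Sum = 88/89


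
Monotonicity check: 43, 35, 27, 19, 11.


Differences: -8, -8, -8, -8
All differences < 0 → strictly DECREASING

Monotonically decreasing


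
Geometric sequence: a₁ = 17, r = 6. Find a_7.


aₙ = a₁·r^(n-1)
= 17×6^6
= 17×46656
= 793152

a_7 = 793152


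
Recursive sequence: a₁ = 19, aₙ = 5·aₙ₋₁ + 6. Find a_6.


Computing step by step:
a_1 = 19
a_2 = 101
a_3 = 511
a_4 = 2561
a_5 = 12811
a_6 = 64061


a_6 = 64061


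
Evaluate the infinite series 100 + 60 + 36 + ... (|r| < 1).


S∞ = a₁/(1-r) = 100/(1 - 3/5)
= 100/(2/5)
= 250

S∞ = 250


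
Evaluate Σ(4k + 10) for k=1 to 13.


Σ(4k+10) = 4·Σk + 10·n
= 4·91 + 10·13
= 364 + 130 = 494

Σ = 494


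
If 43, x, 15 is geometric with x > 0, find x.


GM = √(43×15) = √645 = 25.3969

GM = 25.3969


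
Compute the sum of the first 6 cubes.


n(n+1)/2 = 6×7/2 = 21
Σk³ = 21² = 441

Σk³ = 441


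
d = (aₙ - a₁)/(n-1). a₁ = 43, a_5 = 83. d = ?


d = (aₙ - a₁)/(n-1)
= (83 - 43)/(5-1)
= 40/4 = 10

d = 10


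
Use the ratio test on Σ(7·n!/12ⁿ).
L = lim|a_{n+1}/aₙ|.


aₙ = 7·n!/12^n
a_{n+1}/aₙ = (n+1)!/12^(n+1) × 12^n/n!  (constant 7 cancels)
= (n+1)/12
L = lim(n→∞) (n+1)/12 = ∞
L > 1 → series DIVERGES

Diverges (ratio test: L = ∞ > 1)


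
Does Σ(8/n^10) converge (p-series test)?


p-series test: Σ c/n^p converges if p > 1, diverges if p ≤ 1 (constant c > 0 doesn't affect convergence).
p = 10
10 > 1 → CONVERGES

Converges (p = 10 > 1)


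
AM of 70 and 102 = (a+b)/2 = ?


AM = (70 + 102)/2 = 172/2 = 86

AM = 86


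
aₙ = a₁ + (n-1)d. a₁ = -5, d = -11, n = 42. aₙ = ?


aₙ = a₁ + (n-1)d
= -5 + (42-1)×-11
= -5 - 451
= -456

a_42 = -456


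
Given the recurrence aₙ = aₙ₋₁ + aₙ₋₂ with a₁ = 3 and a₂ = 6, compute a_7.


Computing iteratively: 3, 6, 9, 15, 24, 39, 63
a_7 = 63

a_7 = 63


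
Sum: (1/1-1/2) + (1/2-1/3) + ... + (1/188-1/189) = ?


Telescoping: adjacent terms cancel.
= 1/1 - 1/189
= 1 - 1/189 = 188/189

Sum = 188/189


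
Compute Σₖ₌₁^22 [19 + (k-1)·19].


aₙ = 19 + (22-1)×19 = 418
Sₙ = n(a₁+aₙ)/2 = 22×(19+418)/2
= 22×437/2 = 4807

S_22 = 4807


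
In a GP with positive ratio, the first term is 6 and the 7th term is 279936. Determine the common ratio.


r^(n-1) = aₙ/a₁
r^6 = 279936/6 = 46656
r = 46656^(1/6)
= ±6; taking r > 0 gives r = 6

r = 6


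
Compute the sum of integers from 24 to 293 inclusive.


Σₖ₌24^293 k = Σₖ₌₁^293 k − Σₖ₌₁^23 k
= 293·294/2 − 23·24/2
= 43071 − 276 = 42795

Σk = 42795


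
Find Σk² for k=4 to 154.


Σₖ₌4^154 k² = Σₖ₌₁^154 k² − Σₖ₌₁^3 k²
= 154·155·309/6 − 3·4·7/6
= 1229305 − 14 = 1229291

Σk² = 1229291


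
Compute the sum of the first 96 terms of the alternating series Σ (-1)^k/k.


S = -1 + 1/2 - 1/3 + 1/4 - 1/5 + 1/6 - 1/7 + 1/8 ± ...
= -0.688
(Full series converges to -ln(2) ≈ -0.6931)

S_96 = -0.688


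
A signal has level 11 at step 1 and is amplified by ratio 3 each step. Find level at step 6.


aₙ = a₁·r^(n-1)
= 11×3^5
= 11×243
= 2673

a_6 = 2673


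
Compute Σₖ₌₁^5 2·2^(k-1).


Sₙ = 2×(2^5 - 1)/(2 - 1)
= 2×(32 - 1)/1
= 2×31/1
= 62

S_5 = 62


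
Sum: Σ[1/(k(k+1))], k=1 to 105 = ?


1/(k(k+1)) = 1/k - 1/(k+1) (partial fractions)
Telescoping: Σ = 1 - 1/106 = 105/106

Sum = 105/106


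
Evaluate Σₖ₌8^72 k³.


Σₖ₌8^72 k³ = [72·73/2]² − [7·8/2]²
= 6906384 − 784 = 6905600

Σk³ = 6905600


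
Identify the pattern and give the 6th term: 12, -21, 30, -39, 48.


Pattern: alternating sign, magnitude arithmetic (d=9)
Terms: 12, -21, 30, -39, 48
Next term = -57

Next term = -57


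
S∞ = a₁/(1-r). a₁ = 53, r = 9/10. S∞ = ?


S∞ = a₁/(1-r) = 53/(1 - 9/10)
= 53/(1/10)
= 530

S∞ = 530


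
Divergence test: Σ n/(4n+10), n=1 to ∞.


lim(n→∞) n/(4n+10) = 1/4 = 1/4  (divide numerator and denominator by n)
lim aₙ = 1/4 ≠ 0 → series DIVERGES

Diverges (lim aₙ = 1/4 ≠ 0)


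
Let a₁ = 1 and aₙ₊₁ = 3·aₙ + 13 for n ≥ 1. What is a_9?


Computing step by step:
a_1 = 1
a_2 = 16
a_3 = 61
a_4 = 196
a_5 = 601
a_6 = 1816
a_7 = 5461
a_8 = 16396
a_9 = 49201


a_9 = 49201


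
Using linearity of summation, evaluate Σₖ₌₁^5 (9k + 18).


Σ(9k+18) = 9·Σk + 18·n
= 9·15 + 18·5
= 135 + 90 = 225

Σ = 225


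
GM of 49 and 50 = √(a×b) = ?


GM = √(49×50) = √2450 = 49.4975

GM = 49.4975


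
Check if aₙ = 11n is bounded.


aₙ = 11n → as n→∞, aₙ→∞
No finite upper bound exists
The sequence is UNBOUNDED

Unbounded (aₙ → ∞ as n → ∞)


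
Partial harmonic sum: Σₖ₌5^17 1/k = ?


Σₖ₌5^17 1/k = 1/5 + 1/6 + 1/7 + ... + 1/17
= 16616723/12252240
≈ 1.3562

Sum = 16616723/12252240 ≈ 1.3562


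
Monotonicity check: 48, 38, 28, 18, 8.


Differences: -10, -10, -10, -10
All differences < 0 → strictly DECREASING

Monotonically decreasing


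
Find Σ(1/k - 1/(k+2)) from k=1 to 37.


Telescoping with gap 2: two head and two tail terms survive.
= (1 + 1/2) - (1/38 + 1/39)
= 3/2 - 1/38 - 1/39 = 1073/741

Sum = 1073/741


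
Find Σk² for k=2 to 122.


Σₖ₌2^122 k² = Σₖ₌₁^122 k² − Σₖ₌₁^1 k²
= 122·123·245/6 − 1·2·3/6
= 612745 − 1 = 612744

Σk² = 612744


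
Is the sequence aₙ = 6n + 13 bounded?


aₙ = 6n + 13 → as n→∞, aₙ→∞
No finite upper bound exists
The sequence is UNBOUNDED

Unbounded (aₙ → ∞ as n → ∞)


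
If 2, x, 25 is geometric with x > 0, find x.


GM = √(2×25) = √50 = 7.0711

GM = 7.0711


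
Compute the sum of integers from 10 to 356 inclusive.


Σₖ₌10^356 k = Σₖ₌₁^356 k − Σₖ₌₁^9 k
= 356·357/2 − 9·10/2
= 63546 − 45 = 63501

Σk = 63501


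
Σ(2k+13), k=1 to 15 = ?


Σ(2k+13) = 2·Σk + 13·n
= 2·120 + 13·15
= 240 + 195 = 435

Σ = 435


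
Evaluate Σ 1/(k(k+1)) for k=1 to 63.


1/(k(k+1)) = 1/k - 1/(k+1) (partial fractions)
Telescoping: Σ = 1 - 1/64 = 63/64

Sum = 63/64


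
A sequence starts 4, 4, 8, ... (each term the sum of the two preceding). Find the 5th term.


Computing iteratively: 4, 4, 8, 12, 20
a_5 = 20

a_5 = 20


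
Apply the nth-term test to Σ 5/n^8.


lim(n→∞) 5/n^8 = 0
lim aₙ = 0 → nth-term test is INCONCLUSIVE
(Need other tests; this is actually a convergent p-series with p=8 > 1)

Inconclusive (lim aₙ = 0; need another test)


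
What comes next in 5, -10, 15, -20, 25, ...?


Pattern: alternating sign, magnitude arithmetic (d=5)
Terms: 5, -10, 15, -20, 25
Next term = -30

Next term = -30


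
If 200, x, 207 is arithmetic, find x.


AM = (200 + 207)/2 = 407/2 = 203.5

AM = 203.5


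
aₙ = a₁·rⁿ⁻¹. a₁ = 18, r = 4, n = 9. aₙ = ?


aₙ = a₁·r^(n-1)
= 18×4^8
= 18×65536
= 1179648

a_9 = 1179648


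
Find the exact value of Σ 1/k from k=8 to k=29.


Σₖ₌8^29 1/k = 1/8 + 1/9 + 1/10 + ... + 1/29
= 3188050002127/2329089562800
≈ 1.3688

Sum = 3188050002127/2329089562800 ≈ 1.3688


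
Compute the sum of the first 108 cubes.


n(n+1)/2 = 108×109/2 = 5886
Σk³ = 5886² = 34644996

Σk³ = 34644996


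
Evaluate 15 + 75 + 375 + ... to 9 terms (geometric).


Sₙ = 15×(5^9 - 1)/(5 - 1)
= 15×(1953125 - 1)/4
= 15×1953124/4
= 7324215

S_9 = 7324215


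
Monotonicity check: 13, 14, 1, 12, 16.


Differences: 1, -13, 11, 4
Difference at position 1 is +1 (> 0) but position 2 is -13 (< 0) — sequence both rises and falls
→ NOT monotonic

Not monotonic


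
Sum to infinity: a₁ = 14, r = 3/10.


S∞ = a₁/(1-r) = 14/(1 - 3/10)
= 14/(7/10)
= 20

S∞ = 20


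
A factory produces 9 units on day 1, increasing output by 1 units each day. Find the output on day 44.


aₙ = a₁ + (n-1)d
= 9 + (44-1)×1
= 9 + 43
= 52

a_44 = 52


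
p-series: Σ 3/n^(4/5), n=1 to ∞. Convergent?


p-series test: Σ c/n^p converges if p > 1, diverges if p ≤ 1 (constant c > 0 doesn't affect convergence).
p = 4/5
4/5 ≤ 1 → DIVERGES

Diverges (p = 4/5 ≤ 1)


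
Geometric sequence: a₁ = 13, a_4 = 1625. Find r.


r^(n-1) = aₙ/a₁
r^3 = 1625/13 = 125
r = 125^(1/3)
= 5

r = 5


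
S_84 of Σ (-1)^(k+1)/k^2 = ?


S = 1 - 1/4 + 1/9 - 1/16 + 1/25 - 1/36 + 1/49 - 1/64 ± ...
= 0.8224
(Full series converges to +π²/12 ≈ +0.8225)

S_84 = 0.8224


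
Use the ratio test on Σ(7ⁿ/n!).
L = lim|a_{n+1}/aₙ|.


aₙ = 7^n/n!
a_{n+1}/aₙ = 7^(n+1)/(n+1)! × n!/7^n
= 7/(n+1)
L = lim(n→∞) 7/(n+1) = 0
L < 1 → series CONVERGES

Converges (ratio test: L = 0 < 1)


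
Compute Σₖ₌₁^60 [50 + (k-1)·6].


aₙ = 50 + (60-1)×6 = 404
Sₙ = n(a₁+aₙ)/2 = 60×(50+404)/2
= 60×454/2 = 13620

S_60 = 13620
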